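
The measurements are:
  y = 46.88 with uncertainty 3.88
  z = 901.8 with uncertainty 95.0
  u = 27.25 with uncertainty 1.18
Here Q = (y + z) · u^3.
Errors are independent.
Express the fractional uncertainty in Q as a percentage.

Let w = y + z = 948.7. δw = √(δy² + δz²) = √(15.1 + 9020) = 95.1, so δw/w = 0.100.
Q is then a monomial in w, u:
δQ/Q = √((δw/w)² + (3·δu/u)²) = √(0.0100 + 0.0169) = 0.164

16.4%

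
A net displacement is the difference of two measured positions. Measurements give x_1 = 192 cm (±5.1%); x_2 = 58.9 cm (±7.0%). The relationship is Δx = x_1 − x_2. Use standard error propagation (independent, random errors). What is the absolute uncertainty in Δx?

Absolute uncertainties add in quadrature for a linear combination:
  (δx_1)² = 95.9;  (δx_2)² = 17.0
δΔx = √(113) = 10.6 cm

10.6 cm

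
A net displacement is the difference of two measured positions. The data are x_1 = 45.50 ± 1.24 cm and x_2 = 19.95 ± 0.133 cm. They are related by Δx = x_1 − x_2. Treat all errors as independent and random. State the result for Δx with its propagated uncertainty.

For a sum/difference, combine absolute errors in quadrature:
  (δx_1)² = 1.54;  (δx_2)² = 0.0177
δΔx = √(1.56) = 1.25 cm
Δx = 25.55 cm.

25.55 ± 1.25 cm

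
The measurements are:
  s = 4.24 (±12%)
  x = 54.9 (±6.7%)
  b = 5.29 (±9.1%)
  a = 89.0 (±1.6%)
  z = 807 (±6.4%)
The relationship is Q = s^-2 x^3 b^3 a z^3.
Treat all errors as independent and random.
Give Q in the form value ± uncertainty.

Each factor contributes (exponent × relative error)² to (δQ/Q)²:
  (-2·δs/s)² = (-2×0.120)² = 0.0576;  (3·δx/x)² = (3×0.0670)² = 0.0404;  (3·δb/b)² = (3×0.0910)² = 0.0745;  (1·δa/a)² = (1×0.0160)² = 0.000256;  (3·δz/z)² = (3×0.0640)² = 0.0369
δQ/Q = √(0.210) = 0.458
Q = 6.37e+16, so δQ = 0.458 × 6.37e+16 = 2.92e+16.

(6.37 ± 2.92) × 10^16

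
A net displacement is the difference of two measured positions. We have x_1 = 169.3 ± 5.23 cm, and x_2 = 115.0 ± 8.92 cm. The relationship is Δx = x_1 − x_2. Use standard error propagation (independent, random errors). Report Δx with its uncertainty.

Sums and differences: (δΔx)² = Σ (cᵢ δxᵢ)².
  (δx_1)² = 27.4;  (δx_2)² = 79.6
δΔx = √(107) = 10.3 cm
Δx = 54.30 cm.

54.30 ± 10.3 cm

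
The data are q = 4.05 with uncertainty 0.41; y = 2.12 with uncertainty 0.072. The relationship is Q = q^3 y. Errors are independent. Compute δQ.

43.0

Products/powers → add relative errors in quadrature, weighted by exponent:
  (3·δq/q)² = (3×0.101)² = 0.0922;  (1·δy/y)² = (1×0.0340)² = 0.00115
δQ/Q = √(0.0934) = 0.306
Q = 141, so δQ = 0.306 × 141 = 43.0.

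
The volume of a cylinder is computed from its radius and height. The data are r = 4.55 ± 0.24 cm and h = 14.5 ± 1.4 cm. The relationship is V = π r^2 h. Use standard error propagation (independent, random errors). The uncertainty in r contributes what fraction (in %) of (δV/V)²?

54.4%

(δV/V)² = (2·δr/r)² + (1·δh/h)²
  r term: (2×0.0527)² = 0.0111
  h term: (1×0.0966)² = 0.00932
Total = 0.0205. Share from r = 0.0111/0.0205 = 0.544.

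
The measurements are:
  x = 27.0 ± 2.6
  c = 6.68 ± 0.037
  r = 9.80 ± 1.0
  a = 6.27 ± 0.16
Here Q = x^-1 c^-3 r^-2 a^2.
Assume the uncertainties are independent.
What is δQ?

Products/powers → add relative errors in quadrature, weighted by exponent:
  (-1·δx/x)² = (-1×0.0963)² = 0.00927;  (-3·δc/c)² = (-3×0.00554)² = 0.000276;  (-2·δr/r)² = (-2×0.102)² = 0.0416;  (2·δa/a)² = (2×0.0255)² = 0.00260
δQ/Q = √(0.0538) = 0.232
Q = 5.09e-05, so δQ = 0.232 × 5.09e-05 = 1.18e-05.

1.18e-05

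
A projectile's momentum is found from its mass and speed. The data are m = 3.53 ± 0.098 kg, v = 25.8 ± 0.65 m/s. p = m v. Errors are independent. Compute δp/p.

0.0375

For a monomial p ∝ m, v, fractional errors add in quadrature:
  (1·δm/m)² = (1×0.0278)² = 0.000771;  (1·δv/v)² = (1×0.0252)² = 0.000635
δp/p = √(0.00141) = 0.0375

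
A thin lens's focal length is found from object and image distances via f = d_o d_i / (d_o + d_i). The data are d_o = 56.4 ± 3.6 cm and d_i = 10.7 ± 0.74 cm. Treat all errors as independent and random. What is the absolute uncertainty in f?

∂f/∂d_o = (d_i/(d_o+d_i))² = 0.0254;  ∂f/∂d_i = (d_o/(d_o+d_i))² = 0.707
δf = √((∂f/∂d_o · δd_o)² + (∂f/∂d_i · δd_i)²) = √(0.00838 + 0.273) = 0.531 cm

0.531 cm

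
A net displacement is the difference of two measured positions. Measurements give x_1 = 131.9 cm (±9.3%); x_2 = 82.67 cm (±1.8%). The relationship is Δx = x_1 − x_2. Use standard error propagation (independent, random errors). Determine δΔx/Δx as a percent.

Each term contributes (cᵢ δxᵢ)² to (δΔx)²:
  (δx_1)² = 150;  (δx_2)² = 2.21
δΔx = √(153) = 12.4 cm
Δx = 49.23 cm, so δΔx/Δx = 12.4/49.23 = 0.251.

25.1%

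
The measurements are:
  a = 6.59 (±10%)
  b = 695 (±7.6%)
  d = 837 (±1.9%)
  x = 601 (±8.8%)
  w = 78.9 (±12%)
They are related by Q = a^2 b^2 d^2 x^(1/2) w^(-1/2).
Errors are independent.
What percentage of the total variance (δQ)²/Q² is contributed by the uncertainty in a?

57.1%

(δQ/Q)² = (2·δa/a)² + (2·δb/b)² + (2·δd/d)² + (½·δx/x)² + (−½·δw/w)²
  a term: (2×0.100)² = 0.0400
  b term: (2×0.0760)² = 0.0231
  d term: (2×0.0190)² = 0.00144
  x term: (0.5×0.0880)² = 0.00194
  w term: (-0.5×0.120)² = 0.00360
Total = 0.0701. Share from a = 0.0400/0.0701 = 0.571.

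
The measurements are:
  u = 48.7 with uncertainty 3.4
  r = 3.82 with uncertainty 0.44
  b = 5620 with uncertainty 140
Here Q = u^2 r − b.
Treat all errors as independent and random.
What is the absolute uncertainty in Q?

1650

Let p = u^2·r = 9060. δp/p = √((2·δu/u)² + (1·δr/r)²) = √(0.0195 + 0.0133) = 0.181, so δp = 1640.
Q = p − b: δQ = √(δp² + δb²) = √(2.69e+06 + 19600) = 1650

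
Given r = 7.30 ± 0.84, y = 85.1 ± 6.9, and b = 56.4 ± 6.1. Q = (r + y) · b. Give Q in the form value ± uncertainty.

5210 ± 687

Let u = r + y = 92.4. δu = √(δr² + δy²) = √(0.706 + 47.6) = 6.95, so δu/u = 0.0752.
Q is then a monomial in u, b:
δQ/Q = √((δu/u)² + (1·δb/b)²) = √(0.00566 + 0.0117) = 0.132
Q = 5210, so δQ = 0.132 × 5210 = 687.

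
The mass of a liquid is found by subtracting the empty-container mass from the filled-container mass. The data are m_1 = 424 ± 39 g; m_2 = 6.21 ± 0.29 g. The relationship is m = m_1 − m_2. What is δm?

m is a linear combination, so absolute uncertainties add in quadrature:
  (δm_1)² = 1520;  (δm_2)² = 0.0841
δm = √(1520) = 39.0 g

39.0 g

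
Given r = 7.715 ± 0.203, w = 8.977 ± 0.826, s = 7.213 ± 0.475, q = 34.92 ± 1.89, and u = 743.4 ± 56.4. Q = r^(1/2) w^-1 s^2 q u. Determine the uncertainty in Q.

Relative error in a monomial: (δQ/Q)² = Σ (nᵢ · δxᵢ/xᵢ)².
  (½·δr/r)² = (0.5×0.0263)² = 0.000173;  (-1·δw/w)² = (-1×0.0920)² = 0.00847;  (2·δs/s)² = (2×0.0659)² = 0.0173;  (1·δq/q)² = (1×0.0541)² = 0.00293;  (1·δu/u)² = (1×0.0759)² = 0.00576
δQ/Q = √(0.0347) = 0.186
Q = 417900, so δQ = 0.186 × 417900 = 77800.

77800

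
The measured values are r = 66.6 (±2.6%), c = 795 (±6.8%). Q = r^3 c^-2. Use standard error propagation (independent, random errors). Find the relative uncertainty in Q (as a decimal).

0.157

Each factor contributes (exponent × relative error)² to (δQ/Q)²:
  (3·δr/r)² = (3×0.0260)² = 0.00608;  (-2·δc/c)² = (-2×0.0680)² = 0.0185
δQ/Q = √(0.0246) = 0.157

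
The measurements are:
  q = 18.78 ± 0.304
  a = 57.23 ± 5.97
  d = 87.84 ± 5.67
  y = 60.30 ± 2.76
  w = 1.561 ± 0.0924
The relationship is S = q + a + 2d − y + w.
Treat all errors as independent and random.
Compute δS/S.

0.0680

Sums and differences: (δS)² = Σ (cᵢ δxᵢ)².
  (δq)² = 0.0924;  (δa)² = 35.6;  (2·δd)² = 129;  (δy)² = 7.62;  (δw)² = 0.00854
δS = √(172) = 13.1
S = 193.0, so δS/S = 13.1/193.0 = 0.0680.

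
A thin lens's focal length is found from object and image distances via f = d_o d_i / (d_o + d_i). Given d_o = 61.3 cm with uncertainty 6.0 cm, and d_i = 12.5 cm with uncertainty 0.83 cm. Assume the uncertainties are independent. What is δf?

∂f/∂d_o = (d_i/(d_o+d_i))² = 0.0287;  ∂f/∂d_i = (d_o/(d_o+d_i))² = 0.690
δf = √((∂f/∂d_o · δd_o)² + (∂f/∂d_i · δd_i)²) = √(0.0296 + 0.328) = 0.598 cm

0.598 cm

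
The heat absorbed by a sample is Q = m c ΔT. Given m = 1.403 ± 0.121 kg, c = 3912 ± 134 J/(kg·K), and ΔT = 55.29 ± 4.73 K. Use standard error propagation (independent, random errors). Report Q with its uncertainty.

Since Q is a product/quotient, work with relative uncertainties:
  (1·δm/m)² = (1×0.0862)² = 0.00744;  (1·δc/c)² = (1×0.0343)² = 0.00117;  (1·δΔT/ΔT)² = (1×0.0855)² = 0.00732
δQ/Q = √(0.0159) = 0.126
Q = 303500 J, so δQ = 0.126 × 303500 = 38300 J.

303500 ± 38300 J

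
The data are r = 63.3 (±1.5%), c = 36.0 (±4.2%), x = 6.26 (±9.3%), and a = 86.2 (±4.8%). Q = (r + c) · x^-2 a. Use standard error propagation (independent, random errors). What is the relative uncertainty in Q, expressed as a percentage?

Let u = r + c = 99.3. δu = √(δr² + δc²) = √(0.902 + 2.29) = 1.79, so δu/u = 0.0180.
Q is then a monomial in u, x, a:
δQ/Q = √((δu/u)² + (-2·δx/x)² + (1·δa/a)²) = √(0.000323 + 0.0346 + 0.00230) = 0.193

19.3%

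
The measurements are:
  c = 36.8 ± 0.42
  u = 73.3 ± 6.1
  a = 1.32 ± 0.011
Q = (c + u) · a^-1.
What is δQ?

4.68

Let w = c + u = 110. δw = √(δc² + δu²) = √(0.176 + 37.2) = 6.11, so δw/w = 0.0555.
Q is then a monomial in w, a:
δQ/Q = √((δw/w)² + (-1·δa/a)²) = √(0.00308 + 6.94e-05) = 0.0562
Q = 83.4, so δQ = 0.0562 × 83.4 = 4.68.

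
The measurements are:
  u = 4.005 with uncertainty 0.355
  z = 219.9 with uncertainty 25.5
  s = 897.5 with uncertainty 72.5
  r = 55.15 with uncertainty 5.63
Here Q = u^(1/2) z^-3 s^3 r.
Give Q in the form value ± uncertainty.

Relative error in a monomial: (δQ/Q)² = Σ (nᵢ · δxᵢ/xᵢ)².
  (½·δu/u)² = (0.5×0.0886)² = 0.00196;  (-3·δz/z)² = (-3×0.116)² = 0.121;  (3·δs/s)² = (3×0.0808)² = 0.0587;  (1·δr/r)² = (1×0.102)² = 0.0104
δQ/Q = √(0.192) = 0.438
Q = 7504, so δQ = 0.438 × 7504 = 3290.

7504 ± 3290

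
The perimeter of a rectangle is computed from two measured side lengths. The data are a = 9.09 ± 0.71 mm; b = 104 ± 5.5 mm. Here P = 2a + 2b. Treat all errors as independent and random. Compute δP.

11.1 mm

Each term contributes (cᵢ δxᵢ)² to (δP)²:
  (2·δa)² = 2.02;  (2·δb)² = 121
δP = √(123) = 11.1 mm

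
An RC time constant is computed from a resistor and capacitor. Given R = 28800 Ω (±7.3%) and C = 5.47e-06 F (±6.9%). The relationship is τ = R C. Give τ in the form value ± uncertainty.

0.158 ± 0.0158 s

Since τ is a product/quotient, work with relative uncertainties:
  (1·δR/R)² = (1×0.0730)² = 0.00533;  (1·δC/C)² = (1×0.0690)² = 0.00476
δτ/τ = √(0.0101) = 0.100
τ = 0.158 s, so δτ = 0.100 × 0.158 = 0.0158 s.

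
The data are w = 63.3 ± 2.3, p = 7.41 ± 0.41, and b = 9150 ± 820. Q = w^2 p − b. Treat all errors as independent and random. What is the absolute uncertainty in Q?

2830

Let h = w^2·p = 29700. δh/h = √((2·δw/w)² + (1·δp/p)²) = √(0.00528 + 0.00306) = 0.0913, so δh = 2710.
Q = h − b: δQ = √(δh² + δb²) = √(7.35e+06 + 6.72e+05) = 2830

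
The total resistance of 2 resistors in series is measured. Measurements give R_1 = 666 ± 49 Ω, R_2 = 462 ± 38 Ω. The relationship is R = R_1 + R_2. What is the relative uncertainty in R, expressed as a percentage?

5.50%

Absolute uncertainties add in quadrature for a linear combination:
  (δR_1)² = 2400;  (δR_2)² = 1440
δR = √(3840) = 62.0 Ω
R = 1130 Ω, so δR/R = 62.0/1130 = 0.0550.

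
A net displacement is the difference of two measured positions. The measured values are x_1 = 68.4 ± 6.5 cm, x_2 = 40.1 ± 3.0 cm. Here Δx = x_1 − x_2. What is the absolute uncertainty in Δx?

7.16 cm

For a sum/difference, combine absolute errors in quadrature:
  (δx_1)² = 42.2;  (δx_2)² = 9.00
δΔx = √(51.2) = 7.16 cm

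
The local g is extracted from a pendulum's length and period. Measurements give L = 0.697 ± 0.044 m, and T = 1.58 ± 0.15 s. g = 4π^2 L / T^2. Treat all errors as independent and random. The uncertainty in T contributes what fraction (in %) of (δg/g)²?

(δg/g)² = (1·δL/L)² + (-2·δT/T)²
  L term: (1×0.0631)² = 0.00399
  T term: (-2×0.0949)² = 0.0361
Total = 0.0400. Share from T = 0.0361/0.0400 = 0.900.

90.0%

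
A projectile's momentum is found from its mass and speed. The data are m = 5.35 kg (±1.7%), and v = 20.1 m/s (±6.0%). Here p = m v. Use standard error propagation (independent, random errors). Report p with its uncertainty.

For a monomial p ∝ m, v, fractional errors add in quadrature:
  (1·δm/m)² = (1×0.0170)² = 0.000289;  (1·δv/v)² = (1×0.0600)² = 0.00360
δp/p = √(0.00389) = 0.0624
p = 108 kg·m/s, so δp = 0.0624 × 108 = 6.71 kg·m/s.

108 ± 6.71 kg·m/s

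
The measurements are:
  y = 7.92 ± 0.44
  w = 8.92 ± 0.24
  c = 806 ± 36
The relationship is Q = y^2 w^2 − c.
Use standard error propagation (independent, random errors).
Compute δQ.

Let p = y^2·w^2 = 4990. δp/p = √((2·δy/y)² + (2·δw/w)²) = √(0.0123 + 0.00290) = 0.123, so δp = 616.
Q = p − c: δQ = √(δp² + δc²) = √(3.8e+05 + 1300) = 617

617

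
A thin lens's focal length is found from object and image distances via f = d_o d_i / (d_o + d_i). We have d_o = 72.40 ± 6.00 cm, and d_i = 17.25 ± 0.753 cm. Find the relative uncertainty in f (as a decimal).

0.0387

∂f/∂d_o = (d_i/(d_o+d_i))² = 0.0370;  ∂f/∂d_i = (d_o/(d_o+d_i))² = 0.652
δf = √((∂f/∂d_o · δd_o)² + (∂f/∂d_i · δd_i)²) = √(0.0493 + 0.241) = 0.539 cm
f = 13.93 cm, so δf/f = 0.539/13.93 = 0.0387.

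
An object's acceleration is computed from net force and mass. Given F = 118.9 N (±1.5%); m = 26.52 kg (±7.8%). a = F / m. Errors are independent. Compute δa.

Since a is a product/quotient, work with relative uncertainties:
  (1·δF/F)² = (1×0.0150)² = 0.000225;  (-1·δm/m)² = (-1×0.0780)² = 0.00608
δa/a = √(0.00631) = 0.0794
a = 4.483 m/s^2, so δa = 0.0794 × 4.483 = 0.356 m/s^2.

0.356 m/s^2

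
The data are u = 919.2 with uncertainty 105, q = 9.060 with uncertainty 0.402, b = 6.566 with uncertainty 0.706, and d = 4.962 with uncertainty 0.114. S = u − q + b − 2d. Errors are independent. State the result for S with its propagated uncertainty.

For a sum/difference, combine absolute errors in quadrature:
  (δu)² = 11000;  (δq)² = 0.162;  (δb)² = 0.498;  (2·δd)² = 0.0520
δS = √(11000) = 105
S = 906.8.

906.8 ± 105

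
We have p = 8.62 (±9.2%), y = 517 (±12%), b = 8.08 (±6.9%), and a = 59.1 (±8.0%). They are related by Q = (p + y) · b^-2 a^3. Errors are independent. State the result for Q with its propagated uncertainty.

Let u = p + y = 526. δu = √(δp² + δy²) = √(0.629 + 3850) = 62.0, so δu/u = 0.118.
Q is then a monomial in u, b, a:
δQ/Q = √((δu/u)² + (-2·δb/b)² + (3·δa/a)²) = √(0.0139 + 0.0190 + 0.0576) = 0.301
Q = 1.66e+06, so δQ = 0.301 × 1.66e+06 = 5e+05.

(1.66 ± 0.500) × 10^6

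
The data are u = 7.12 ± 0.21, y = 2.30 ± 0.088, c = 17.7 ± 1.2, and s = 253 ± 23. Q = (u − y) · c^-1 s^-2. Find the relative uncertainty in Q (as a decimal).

Let w = u − y = 4.82. δw = √(δu² + δy²) = √(0.0441 + 0.00774) = 0.228, so δw/w = 0.0472.
Q is then a monomial in w, c, s:
δQ/Q = √((δw/w)² + (-1·δc/c)² + (-2·δs/s)²) = √(0.00223 + 0.00460 + 0.0331) = 0.200

0.200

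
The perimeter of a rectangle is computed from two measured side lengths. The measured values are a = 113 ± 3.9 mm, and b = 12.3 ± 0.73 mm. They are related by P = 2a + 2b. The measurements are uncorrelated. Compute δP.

Absolute uncertainties add in quadrature for a linear combination:
  (2·δa)² = 60.8;  (2·δb)² = 2.13
δP = √(63.0) = 7.94 mm

7.94 mm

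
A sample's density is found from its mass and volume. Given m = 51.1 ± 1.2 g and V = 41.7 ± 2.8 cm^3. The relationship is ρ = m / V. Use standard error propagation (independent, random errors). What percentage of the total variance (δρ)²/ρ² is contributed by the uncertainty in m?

(δρ/ρ)² = (1·δm/m)² + (-1·δV/V)²
  m term: (1×0.0235)² = 0.000551
  V term: (-1×0.0671)² = 0.00451
Total = 0.00506. Share from m = 0.000551/0.00506 = 0.109.

10.9%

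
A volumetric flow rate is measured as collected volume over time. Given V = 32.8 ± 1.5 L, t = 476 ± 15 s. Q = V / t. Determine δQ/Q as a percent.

5.55%

For a monomial Q ∝ V, t^-1, fractional errors add in quadrature:
  (1·δV/V)² = (1×0.0457)² = 0.00209;  (-1·δt/t)² = (-1×0.0315)² = 0.000993
δQ/Q = √(0.00308) = 0.0555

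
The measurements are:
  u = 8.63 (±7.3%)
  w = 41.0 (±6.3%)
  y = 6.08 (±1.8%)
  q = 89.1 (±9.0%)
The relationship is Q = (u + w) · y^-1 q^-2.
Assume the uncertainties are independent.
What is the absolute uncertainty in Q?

0.000194

Let h = u + w = 49.6. δh = √(δu² + δw²) = √(0.397 + 6.67) = 2.66, so δh/h = 0.0536.
Q is then a monomial in h, y, q:
δQ/Q = √((δh/h)² + (-1·δy/y)² + (-2·δq/q)²) = √(0.00287 + 0.000324 + 0.0324) = 0.189
Q = 0.00103, so δQ = 0.189 × 0.00103 = 0.000194.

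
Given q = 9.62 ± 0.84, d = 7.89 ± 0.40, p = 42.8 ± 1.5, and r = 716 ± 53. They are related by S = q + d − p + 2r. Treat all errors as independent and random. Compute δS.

106

S is a linear combination, so absolute uncertainties add in quadrature:
  (δq)² = 0.706;  (δd)² = 0.160;  (δp)² = 2.25;  (2·δr)² = 11200
δS = √(11200) = 106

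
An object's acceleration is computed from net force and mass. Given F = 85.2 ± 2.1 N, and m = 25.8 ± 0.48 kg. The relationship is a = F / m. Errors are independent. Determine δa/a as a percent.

3.09%

For a monomial a ∝ F, m^-1, fractional errors add in quadrature:
  (1·δF/F)² = (1×0.0246)² = 0.000608;  (-1·δm/m)² = (-1×0.0186)² = 0.000346
δa/a = √(0.000954) = 0.0309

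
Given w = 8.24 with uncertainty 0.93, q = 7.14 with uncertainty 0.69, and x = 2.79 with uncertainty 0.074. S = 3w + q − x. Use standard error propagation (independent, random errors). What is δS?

2.88

Absolute uncertainties add in quadrature for a linear combination:
  (3·δw)² = 7.78;  (δq)² = 0.476;  (δx)² = 0.00548
δS = √(8.27) = 2.88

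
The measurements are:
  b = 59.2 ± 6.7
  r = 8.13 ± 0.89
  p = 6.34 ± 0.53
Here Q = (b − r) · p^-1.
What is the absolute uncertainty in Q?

Let u = b − r = 51.1. δu = √(δb² + δr²) = √(44.9 + 0.792) = 6.76, so δu/u = 0.132.
Q is then a monomial in u, p:
δQ/Q = √((δu/u)² + (-1·δp/p)²) = √(0.0175 + 0.00699) = 0.157
Q = 8.06, so δQ = 0.157 × 8.06 = 1.26.

1.26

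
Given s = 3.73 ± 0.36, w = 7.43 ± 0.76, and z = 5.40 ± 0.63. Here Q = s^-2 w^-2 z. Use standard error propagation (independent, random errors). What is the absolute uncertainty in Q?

For a monomial Q ∝ s^-2, w^-2, z, fractional errors add in quadrature:
  (-2·δs/s)² = (-2×0.0965)² = 0.0373;  (-2·δw/w)² = (-2×0.102)² = 0.0419;  (1·δz/z)² = (1×0.117)² = 0.0136
δQ/Q = √(0.0927) = 0.305
Q = 0.00703, so δQ = 0.305 × 0.00703 = 0.00214.

0.00214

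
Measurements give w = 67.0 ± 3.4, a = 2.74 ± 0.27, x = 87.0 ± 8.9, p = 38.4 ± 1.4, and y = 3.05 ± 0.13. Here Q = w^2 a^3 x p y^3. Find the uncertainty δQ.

For a monomial Q ∝ w^2, a^3, x, p, y^3, fractional errors add in quadrature:
  (2·δw/w)² = (2×0.0507)² = 0.0103;  (3·δa/a)² = (3×0.0985)² = 0.0874;  (1·δx/x)² = (1×0.102)² = 0.0105;  (1·δp/p)² = (1×0.0365)² = 0.00133;  (3·δy/y)² = (3×0.0426)² = 0.0164
δQ/Q = √(0.126) = 0.355
Q = 8.75e+09, so δQ = 0.355 × 8.75e+09 = 3.1e+09.

3.1e+09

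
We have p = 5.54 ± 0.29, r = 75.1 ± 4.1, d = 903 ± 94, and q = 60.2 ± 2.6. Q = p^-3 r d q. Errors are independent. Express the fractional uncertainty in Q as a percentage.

20.1%

Relative error in a monomial: (δQ/Q)² = Σ (nᵢ · δxᵢ/xᵢ)².
  (-3·δp/p)² = (-3×0.0523)² = 0.0247;  (1·δr/r)² = (1×0.0546)² = 0.00298;  (1·δd/d)² = (1×0.104)² = 0.0108;  (1·δq/q)² = (1×0.0432)² = 0.00187
δQ/Q = √(0.0403) = 0.201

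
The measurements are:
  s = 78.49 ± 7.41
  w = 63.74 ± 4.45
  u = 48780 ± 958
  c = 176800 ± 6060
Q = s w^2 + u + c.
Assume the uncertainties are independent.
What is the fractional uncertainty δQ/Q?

Let p = s·w^2 = 318900. δp/p = √((1·δs/s)² + (2·δw/w)²) = √(0.00891 + 0.0195) = 0.169, so δp = 53700.
Q = p + u + c: δQ = √(δp² + δu² + δc²) = √(2.89e+09 + 9.18e+05 + 3.67e+07) = 54100
Q = 544500, so δQ/Q = 54100/544500 = 0.0994.

0.0994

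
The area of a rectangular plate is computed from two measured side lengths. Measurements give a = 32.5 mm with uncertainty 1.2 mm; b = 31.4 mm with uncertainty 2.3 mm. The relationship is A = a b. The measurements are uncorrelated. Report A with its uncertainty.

1020 ± 83.7 mm^2

Products/powers → add relative errors in quadrature, weighted by exponent:
  (1·δa/a)² = (1×0.0369)² = 0.00136;  (1·δb/b)² = (1×0.0732)² = 0.00537
δA/A = √(0.00673) = 0.0820
A = 1020 mm^2, so δA = 0.0820 × 1020 = 83.7 mm^2.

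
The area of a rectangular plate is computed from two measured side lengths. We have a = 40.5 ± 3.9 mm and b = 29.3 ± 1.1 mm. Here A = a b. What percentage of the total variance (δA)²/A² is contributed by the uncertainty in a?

(δA/A)² = (1·δa/a)² + (1·δb/b)²
  a term: (1×0.0963)² = 0.00927
  b term: (1×0.0375)² = 0.00141
Total = 0.0107. Share from a = 0.00927/0.0107 = 0.868.

86.8%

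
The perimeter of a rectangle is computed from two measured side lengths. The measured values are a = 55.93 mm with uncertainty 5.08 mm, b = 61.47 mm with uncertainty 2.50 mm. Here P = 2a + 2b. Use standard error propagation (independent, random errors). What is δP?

Sums and differences: (δP)² = Σ (cᵢ δxᵢ)².
  (2·δa)² = 103;  (2·δb)² = 25.0
δP = √(128) = 11.3 mm

11.3 mm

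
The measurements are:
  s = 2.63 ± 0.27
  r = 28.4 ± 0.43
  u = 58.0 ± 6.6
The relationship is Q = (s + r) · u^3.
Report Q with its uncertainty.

Let w = s + r = 31.0. δw = √(δs² + δr²) = √(0.0729 + 0.185) = 0.508, so δw/w = 0.0164.
Q is then a monomial in w, u:
δQ/Q = √((δw/w)² + (3·δu/u)²) = √(0.000268 + 0.117) = 0.342
Q = 6.05e+06, so δQ = 0.342 × 6.05e+06 = 2.07e+06.

(6.05 ± 2.07) × 10^6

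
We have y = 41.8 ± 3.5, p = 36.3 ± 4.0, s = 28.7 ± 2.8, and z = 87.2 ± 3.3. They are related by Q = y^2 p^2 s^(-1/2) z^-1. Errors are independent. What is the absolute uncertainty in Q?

Since Q is a product/quotient, work with relative uncertainties:
  (2·δy/y)² = (2×0.0837)² = 0.0280;  (2·δp/p)² = (2×0.110)² = 0.0486;  (−½·δs/s)² = (-0.5×0.0976)² = 0.00238;  (-1·δz/z)² = (-1×0.0378)² = 0.00143
δQ/Q = √(0.0804) = 0.284
Q = 4930, so δQ = 0.284 × 4930 = 1400.

1400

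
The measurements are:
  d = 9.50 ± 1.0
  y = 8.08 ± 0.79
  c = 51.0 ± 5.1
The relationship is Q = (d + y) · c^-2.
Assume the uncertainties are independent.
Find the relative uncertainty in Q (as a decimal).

Let u = d + y = 17.6. δu = √(δd² + δy²) = √(1.00 + 0.624) = 1.27, so δu/u = 0.0725.
Q is then a monomial in u, c:
δQ/Q = √((δu/u)² + (-2·δc/c)²) = √(0.00526 + 0.0400) = 0.213

0.213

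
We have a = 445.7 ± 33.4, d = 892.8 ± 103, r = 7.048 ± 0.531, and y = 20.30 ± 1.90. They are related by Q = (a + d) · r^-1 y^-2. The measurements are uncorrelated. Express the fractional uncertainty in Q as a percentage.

21.7%

Let u = a + d = 1338. δu = √(δa² + δd²) = √(1120 + 10600) = 108, so δu/u = 0.0809.
Q is then a monomial in u, r, y:
δQ/Q = √((δu/u)² + (-1·δr/r)² + (-2·δy/y)²) = √(0.00654 + 0.00568 + 0.0350) = 0.217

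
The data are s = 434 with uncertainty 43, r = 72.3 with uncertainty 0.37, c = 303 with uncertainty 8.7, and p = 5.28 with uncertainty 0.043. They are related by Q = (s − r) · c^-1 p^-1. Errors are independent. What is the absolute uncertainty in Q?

0.0277

Let u = s − r = 362. δu = √(δs² + δr²) = √(1850 + 0.137) = 43.0, so δu/u = 0.119.
Q is then a monomial in u, c, p:
δQ/Q = √((δu/u)² + (-1·δc/c)² + (-1·δp/p)²) = √(0.0141 + 0.000824 + 6.63e-05) = 0.123
Q = 0.226, so δQ = 0.123 × 0.226 = 0.0277.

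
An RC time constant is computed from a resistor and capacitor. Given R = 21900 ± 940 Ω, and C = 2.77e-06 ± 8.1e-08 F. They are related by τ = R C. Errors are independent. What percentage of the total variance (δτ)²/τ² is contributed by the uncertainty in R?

68.3%

(δτ/τ)² = (1·δR/R)² + (1·δC/C)²
  R term: (1×0.0429)² = 0.00184
  C term: (1×0.0292)² = 0.000855
Total = 0.00270. Share from R = 0.00184/0.00270 = 0.683.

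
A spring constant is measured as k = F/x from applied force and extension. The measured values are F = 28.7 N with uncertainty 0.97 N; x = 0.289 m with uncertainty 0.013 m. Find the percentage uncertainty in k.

5.63%

For a monomial k ∝ F, x^-1, fractional errors add in quadrature:
  (1·δF/F)² = (1×0.0338)² = 0.00114;  (-1·δx/x)² = (-1×0.0450)² = 0.00202
δk/k = √(0.00317) = 0.0563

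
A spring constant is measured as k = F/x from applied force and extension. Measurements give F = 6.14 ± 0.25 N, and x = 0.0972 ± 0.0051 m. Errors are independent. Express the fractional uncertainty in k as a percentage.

6.64%

Products/powers → add relative errors in quadrature, weighted by exponent:
  (1·δF/F)² = (1×0.0407)² = 0.00166;  (-1·δx/x)² = (-1×0.0525)² = 0.00275
δk/k = √(0.00441) = 0.0664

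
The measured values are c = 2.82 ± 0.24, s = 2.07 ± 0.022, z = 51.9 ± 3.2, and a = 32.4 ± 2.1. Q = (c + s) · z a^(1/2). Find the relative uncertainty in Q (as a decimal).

0.0853

Let u = c + s = 4.89. δu = √(δc² + δs²) = √(0.0576 + 0.000484) = 0.241, so δu/u = 0.0493.
Q is then a monomial in u, z, a:
δQ/Q = √((δu/u)² + (1·δz/z)² + (½·δa/a)²) = √(0.00243 + 0.00380 + 0.00105) = 0.0853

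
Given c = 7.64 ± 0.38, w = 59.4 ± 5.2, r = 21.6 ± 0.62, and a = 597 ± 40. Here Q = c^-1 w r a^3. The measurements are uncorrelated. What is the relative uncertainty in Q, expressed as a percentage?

Relative error in a monomial: (δQ/Q)² = Σ (nᵢ · δxᵢ/xᵢ)².
  (-1·δc/c)² = (-1×0.0497)² = 0.00247;  (1·δw/w)² = (1×0.0875)² = 0.00766;  (1·δr/r)² = (1×0.0287)² = 0.000824;  (3·δa/a)² = (3×0.0670)² = 0.0404
δQ/Q = √(0.0514) = 0.227

22.7%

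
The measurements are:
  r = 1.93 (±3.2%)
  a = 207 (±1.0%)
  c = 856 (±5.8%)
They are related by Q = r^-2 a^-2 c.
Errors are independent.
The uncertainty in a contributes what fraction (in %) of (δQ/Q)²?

(δQ/Q)² = (-2·δr/r)² + (-2·δa/a)² + (1·δc/c)²
  r term: (-2×0.0320)² = 0.00410
  a term: (-2×0.0100)² = 0.000400
  c term: (1×0.0580)² = 0.00336
Total = 0.00786. Share from a = 0.000400/0.00786 = 0.0509.

5.09%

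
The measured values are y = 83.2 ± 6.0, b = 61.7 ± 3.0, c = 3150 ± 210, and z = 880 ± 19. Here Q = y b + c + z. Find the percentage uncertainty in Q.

Let p = y·b = 5130. δp/p = √((1·δy/y)² + (1·δb/b)²) = √(0.00520 + 0.00236) = 0.0870, so δp = 446.
Q = p + c + z: δQ = √(δp² + δc² + δz²) = √(1.99e+05 + 44100 + 361) = 494
Q = 9160, so δQ/Q = 494/9160 = 0.0539.

5.39%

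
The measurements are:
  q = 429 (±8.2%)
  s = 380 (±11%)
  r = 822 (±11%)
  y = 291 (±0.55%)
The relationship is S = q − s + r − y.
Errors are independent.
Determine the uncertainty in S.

106

Each term contributes (cᵢ δxᵢ)² to (δS)²:
  (δq)² = 1240;  (δs)² = 1750;  (δr)² = 8180;  (δy)² = 2.56
δS = √(11200) = 106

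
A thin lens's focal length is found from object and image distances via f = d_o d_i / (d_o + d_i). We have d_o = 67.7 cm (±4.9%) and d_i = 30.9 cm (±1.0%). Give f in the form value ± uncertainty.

21.2 ± 0.357 cm

∂f/∂d_o = (d_i/(d_o+d_i))² = 0.0982;  ∂f/∂d_i = (d_o/(d_o+d_i))² = 0.471
δf = √((∂f/∂d_o · δd_o)² + (∂f/∂d_i · δd_i)²) = √(0.106 + 0.0212) = 0.357 cm
f = 21.2 cm.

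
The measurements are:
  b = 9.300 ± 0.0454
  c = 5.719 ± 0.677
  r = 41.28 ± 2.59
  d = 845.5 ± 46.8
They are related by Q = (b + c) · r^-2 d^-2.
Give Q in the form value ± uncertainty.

(1.233 ± 0.214) × 10^-8

Let u = b + c = 15.02. δu = √(δb² + δc²) = √(0.00206 + 0.458) = 0.679, so δu/u = 0.0452.
Q is then a monomial in u, r, d:
δQ/Q = √((δu/u)² + (-2·δr/r)² + (-2·δd/d)²) = √(0.00204 + 0.0157 + 0.0123) = 0.173
Q = 1.233e-08, so δQ = 0.173 × 1.233e-08 = 2.14e-09.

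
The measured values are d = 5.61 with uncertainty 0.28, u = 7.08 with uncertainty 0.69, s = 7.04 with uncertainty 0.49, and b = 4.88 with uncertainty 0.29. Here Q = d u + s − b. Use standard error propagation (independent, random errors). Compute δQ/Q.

0.105

Let p = d·u = 39.7. δp/p = √((1·δd/d)² + (1·δu/u)²) = √(0.00249 + 0.00950) = 0.109, so δp = 4.35.
Q = p + s − b: δQ = √(δp² + δs² + δb²) = √(18.9 + 0.240 + 0.0841) = 4.39
Q = 41.9, so δQ/Q = 4.39/41.9 = 0.105.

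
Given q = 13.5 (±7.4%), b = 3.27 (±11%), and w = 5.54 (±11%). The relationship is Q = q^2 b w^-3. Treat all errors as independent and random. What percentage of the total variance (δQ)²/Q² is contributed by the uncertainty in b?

(δQ/Q)² = (2·δq/q)² + (1·δb/b)² + (-3·δw/w)²
  q term: (2×0.0740)² = 0.0219
  b term: (1×0.110)² = 0.0121
  w term: (-3×0.110)² = 0.109
Total = 0.143. Share from b = 0.0121/0.143 = 0.0847.

8.47%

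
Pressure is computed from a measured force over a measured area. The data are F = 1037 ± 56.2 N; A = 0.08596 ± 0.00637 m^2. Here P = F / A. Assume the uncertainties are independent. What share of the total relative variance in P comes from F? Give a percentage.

(δP/P)² = (1·δF/F)² + (-1·δA/A)²
  F term: (1×0.0542)² = 0.00294
  A term: (-1×0.0741)² = 0.00549
Total = 0.00843. Share from F = 0.00294/0.00843 = 0.348.

34.8%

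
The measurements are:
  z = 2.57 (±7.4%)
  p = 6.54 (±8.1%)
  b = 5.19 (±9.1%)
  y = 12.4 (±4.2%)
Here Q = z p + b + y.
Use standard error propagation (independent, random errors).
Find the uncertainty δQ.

1.97

Let w = z·p = 16.8. δw/w = √((1·δz/z)² + (1·δp/p)²) = √(0.00548 + 0.00656) = 0.110, so δw = 1.84.
Q = w + b + y: δQ = √(δw² + δb² + δy²) = √(3.40 + 0.223 + 0.271) = 1.97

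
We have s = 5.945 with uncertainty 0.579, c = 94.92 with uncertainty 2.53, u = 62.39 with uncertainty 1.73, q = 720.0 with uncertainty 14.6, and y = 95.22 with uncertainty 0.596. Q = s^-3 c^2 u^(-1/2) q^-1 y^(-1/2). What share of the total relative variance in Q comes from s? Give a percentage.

96.1%

(δQ/Q)² = (-3·δs/s)² + (2·δc/c)² + (−½·δu/u)² + (-1·δq/q)² + (−½·δy/y)²
  s term: (-3×0.0974)² = 0.0854
  c term: (2×0.0267)² = 0.00284
  u term: (-0.5×0.0277)² = 0.000192
  q term: (-1×0.0203)² = 0.000411
  y term: (-0.5×0.00626)² = 9.79e-06
Total = 0.0888. Share from s = 0.0854/0.0888 = 0.961.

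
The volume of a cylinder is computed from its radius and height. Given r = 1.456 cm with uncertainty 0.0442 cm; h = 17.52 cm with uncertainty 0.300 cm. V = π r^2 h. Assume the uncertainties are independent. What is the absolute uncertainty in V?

Products/powers → add relative errors in quadrature, weighted by exponent:
  (2·δr/r)² = (2×0.0304)² = 0.00369;  (1·δh/h)² = (1×0.0171)² = 0.000293
δV/V = √(0.00398) = 0.0631
V = 116.7 cm^3, so δV = 0.0631 × 116.7 = 7.36 cm^3.

7.36 cm^3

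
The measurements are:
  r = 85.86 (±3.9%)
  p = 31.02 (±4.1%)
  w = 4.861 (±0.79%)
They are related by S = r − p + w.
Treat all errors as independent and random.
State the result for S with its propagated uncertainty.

Absolute uncertainties add in quadrature for a linear combination:
  (δr)² = 11.2;  (δp)² = 1.62;  (δw)² = 0.00147
δS = √(12.8) = 3.58
S = 59.70.

59.70 ± 3.58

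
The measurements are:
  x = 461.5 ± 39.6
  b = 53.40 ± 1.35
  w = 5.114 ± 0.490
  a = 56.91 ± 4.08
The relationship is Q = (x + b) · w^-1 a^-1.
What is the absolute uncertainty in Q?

0.252

Let u = x + b = 514.9. δu = √(δx² + δb²) = √(1570 + 1.82) = 39.6, so δu/u = 0.0770.
Q is then a monomial in u, w, a:
δQ/Q = √((δu/u)² + (-1·δw/w)² + (-1·δa/a)²) = √(0.00592 + 0.00918 + 0.00514) = 0.142
Q = 1.769, so δQ = 0.142 × 1.769 = 0.252.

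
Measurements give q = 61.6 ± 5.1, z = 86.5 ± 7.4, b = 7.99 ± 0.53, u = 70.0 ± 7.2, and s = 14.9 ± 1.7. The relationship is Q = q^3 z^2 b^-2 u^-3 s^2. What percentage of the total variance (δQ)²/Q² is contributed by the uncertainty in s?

(δQ/Q)² = (3·δq/q)² + (2·δz/z)² + (-2·δb/b)² + (-3·δu/u)² + (2·δs/s)²
  q term: (3×0.0828)² = 0.0617
  z term: (2×0.0855)² = 0.0293
  b term: (-2×0.0663)² = 0.0176
  u term: (-3×0.103)² = 0.0952
  s term: (2×0.114)² = 0.0521
Total = 0.256. Share from s = 0.0521/0.256 = 0.204.

20.4%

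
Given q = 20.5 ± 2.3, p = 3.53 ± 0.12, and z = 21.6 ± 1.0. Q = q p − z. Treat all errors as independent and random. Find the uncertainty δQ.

8.54

Let w = q·p = 72.4. δw/w = √((1·δq/q)² + (1·δp/p)²) = √(0.0126 + 0.00116) = 0.117, so δw = 8.48.
Q = w − z: δQ = √(δw² + δz²) = √(72.0 + 1.00) = 8.54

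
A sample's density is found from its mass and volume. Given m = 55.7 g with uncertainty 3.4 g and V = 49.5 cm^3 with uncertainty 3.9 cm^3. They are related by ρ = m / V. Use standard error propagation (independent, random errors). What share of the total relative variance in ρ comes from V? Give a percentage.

(δρ/ρ)² = (1·δm/m)² + (-1·δV/V)²
  m term: (1×0.0610)² = 0.00373
  V term: (-1×0.0788)² = 0.00621
Total = 0.00993. Share from V = 0.00621/0.00993 = 0.625.

62.5%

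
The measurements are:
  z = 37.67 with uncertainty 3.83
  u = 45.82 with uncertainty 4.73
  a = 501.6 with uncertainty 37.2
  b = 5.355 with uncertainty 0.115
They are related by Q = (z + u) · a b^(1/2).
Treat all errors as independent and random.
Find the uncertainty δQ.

10100

Let w = z + u = 83.49. δw = √(δz² + δu²) = √(14.7 + 22.4) = 6.09, so δw/w = 0.0729.
Q is then a monomial in w, a, b:
δQ/Q = √((δw/w)² + (1·δa/a)² + (½·δb/b)²) = √(0.00531 + 0.00550 + 0.000115) = 0.105
Q = 96910, so δQ = 0.105 × 96910 = 10100.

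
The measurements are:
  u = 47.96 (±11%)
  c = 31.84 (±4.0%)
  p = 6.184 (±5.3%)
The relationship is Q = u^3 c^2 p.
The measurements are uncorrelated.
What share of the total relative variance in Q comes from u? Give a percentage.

(δQ/Q)² = (3·δu/u)² + (2·δc/c)² + (1·δp/p)²
  u term: (3×0.110)² = 0.109
  c term: (2×0.0400)² = 0.00640
  p term: (1×0.0530)² = 0.00281
Total = 0.118. Share from u = 0.109/0.118 = 0.922.

92.2%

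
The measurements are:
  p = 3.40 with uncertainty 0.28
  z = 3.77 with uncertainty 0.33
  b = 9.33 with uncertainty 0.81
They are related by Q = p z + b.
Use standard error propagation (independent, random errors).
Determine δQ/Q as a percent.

7.86%

Let w = p·z = 12.8. δw/w = √((1·δp/p)² + (1·δz/z)²) = √(0.00678 + 0.00766) = 0.120, so δw = 1.54.
Q = w + b: δQ = √(δw² + δb²) = √(2.37 + 0.656) = 1.74
Q = 22.1, so δQ/Q = 1.74/22.1 = 0.0786.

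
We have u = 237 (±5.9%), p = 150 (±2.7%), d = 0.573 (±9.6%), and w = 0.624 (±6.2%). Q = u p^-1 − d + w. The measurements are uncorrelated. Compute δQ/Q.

0.0752

Let h = u·p^-1 = 1.58. δh/h = √((1·δu/u)² + (-1·δp/p)²) = √(0.00348 + 0.000729) = 0.0649, so δh = 0.103.
Q = h − d + w: δQ = √(δh² + δd² + δw²) = √(0.0105 + 0.00303 + 0.00150) = 0.123
Q = 1.63, so δQ/Q = 0.123/1.63 = 0.0752.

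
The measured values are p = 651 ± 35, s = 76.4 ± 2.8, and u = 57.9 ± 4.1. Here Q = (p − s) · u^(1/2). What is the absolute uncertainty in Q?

Let w = p − s = 575. δw = √(δp² + δs²) = √(1220 + 7.84) = 35.1, so δw/w = 0.0611.
Q is then a monomial in w, u:
δQ/Q = √((δw/w)² + (½·δu/u)²) = √(0.00373 + 0.00125) = 0.0706
Q = 4370, so δQ = 0.0706 × 4370 = 309.

309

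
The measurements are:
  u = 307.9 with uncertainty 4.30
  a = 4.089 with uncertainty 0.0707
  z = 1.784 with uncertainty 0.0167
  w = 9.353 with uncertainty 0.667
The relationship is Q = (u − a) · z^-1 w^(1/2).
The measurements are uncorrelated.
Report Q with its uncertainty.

520.8 ± 20.6

Let h = u − a = 303.8. δh = √(δu² + δa²) = √(18.5 + 0.00500) = 4.30, so δh/h = 0.0142.
Q is then a monomial in h, z, w:
δQ/Q = √((δh/h)² + (-1·δz/z)² + (½·δw/w)²) = √(0.000200 + 8.76e-05 + 0.00127) = 0.0395
Q = 520.8, so δQ = 0.0395 × 520.8 = 20.6.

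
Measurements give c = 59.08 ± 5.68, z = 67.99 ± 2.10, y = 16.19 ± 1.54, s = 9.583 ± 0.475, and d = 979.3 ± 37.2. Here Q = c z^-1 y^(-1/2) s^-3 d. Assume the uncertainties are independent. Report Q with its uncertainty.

Since Q is a product/quotient, work with relative uncertainties:
  (1·δc/c)² = (1×0.0961)² = 0.00924;  (-1·δz/z)² = (-1×0.0309)² = 0.000954;  (−½·δy/y)² = (-0.5×0.0951)² = 0.00226;  (-3·δs/s)² = (-3×0.0496)² = 0.0221;  (1·δd/d)² = (1×0.0380)² = 0.00144
δQ/Q = √(0.0360) = 0.190
Q = 0.2403, so δQ = 0.190 × 0.2403 = 0.0456.

0.2403 ± 0.0456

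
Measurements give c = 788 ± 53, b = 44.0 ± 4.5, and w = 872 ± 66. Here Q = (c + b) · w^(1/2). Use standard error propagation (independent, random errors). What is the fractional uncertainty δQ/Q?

0.0743

Let u = c + b = 832. δu = √(δc² + δb²) = √(2810 + 20.2) = 53.2, so δu/u = 0.0639.
Q is then a monomial in u, w:
δQ/Q = √((δu/u)² + (½·δw/w)²) = √(0.00409 + 0.00143) = 0.0743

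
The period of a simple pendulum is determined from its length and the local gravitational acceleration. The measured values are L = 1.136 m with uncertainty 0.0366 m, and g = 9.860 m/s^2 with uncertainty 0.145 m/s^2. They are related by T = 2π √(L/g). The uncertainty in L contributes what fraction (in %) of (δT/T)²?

82.8%

(δT/T)² = (½·δL/L)² + (−½·δg/g)²
  L term: (0.5×0.0322)² = 0.000260
  g term: (-0.5×0.0147)² = 5.41e-05
Total = 0.000314. Share from L = 0.000260/0.000314 = 0.828.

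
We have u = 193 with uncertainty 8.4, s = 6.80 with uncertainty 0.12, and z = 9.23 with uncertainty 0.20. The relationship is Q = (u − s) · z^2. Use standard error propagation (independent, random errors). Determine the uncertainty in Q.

992

Let w = u − s = 186. δw = √(δu² + δs²) = √(70.6 + 0.0144) = 8.40, so δw/w = 0.0451.
Q is then a monomial in w, z:
δQ/Q = √((δw/w)² + (2·δz/z)²) = √(0.00204 + 0.00188) = 0.0626
Q = 15900, so δQ = 0.0626 × 15900 = 992.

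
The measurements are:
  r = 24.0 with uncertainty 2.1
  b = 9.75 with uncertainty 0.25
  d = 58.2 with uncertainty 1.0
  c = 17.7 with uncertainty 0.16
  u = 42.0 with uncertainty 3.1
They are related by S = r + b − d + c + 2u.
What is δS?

6.63

Sums and differences: (δS)² = Σ (cᵢ δxᵢ)².
  (δr)² = 4.41;  (δb)² = 0.0625;  (δd)² = 1.00;  (δc)² = 0.0256;  (2·δu)² = 38.4
δS = √(43.9) = 6.63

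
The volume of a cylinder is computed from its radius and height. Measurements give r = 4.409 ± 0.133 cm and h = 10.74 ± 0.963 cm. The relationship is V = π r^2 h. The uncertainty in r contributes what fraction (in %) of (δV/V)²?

31.2%

(δV/V)² = (2·δr/r)² + (1·δh/h)²
  r term: (2×0.0302)² = 0.00364
  h term: (1×0.0897)² = 0.00804
Total = 0.0117. Share from r = 0.00364/0.0117 = 0.312.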